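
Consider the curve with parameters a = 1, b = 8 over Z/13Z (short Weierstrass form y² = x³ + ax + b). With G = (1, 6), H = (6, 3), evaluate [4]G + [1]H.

First 4G:
Double-and-add on 4 = (100)₂. Start with G = (1, 6) for the leading 1-bit.
double: tangent at (1, 6): λ = (3·1² + 1)/(2·6) ≡ 4/12. 12⁻¹ ≡ 12 (mod 13) since 12·12 = 144 ≡ 1, so λ ≡ 4·12 ≡ 9.
  x = λ² - 1 - 1 = 81 - 2 ≡ 1; y = λ·(1 - 1) - 6 ≡ 7. → (1, 7)
double: tangent at (1, 7): λ = (3·1² + 1)/(2·7) ≡ 4/1. 1⁻¹ ≡ 1 (mod 13), so λ ≡ 4·1 ≡ 4.
  x = λ² - 1 - 1 = 16 - 2 ≡ 1; y = λ·(1 - 1) - 7 ≡ 6. → (1, 6)
4G = (1, 6).
Finally 4G + H:
(1, 6) + (6, 3). λ = (3 - 6)/(6 - 1) ≡ 10/5 mod 13. 5⁻¹ ≡ 8 (mod 13) since 5·8 = 40 ≡ 1, so λ ≡ 2.
  x = λ² - 1 - 6 = 4 - 7 ≡ 10; y = λ·(1 - 10) - 6 ≡ 2. → (10, 2)

(10, 2)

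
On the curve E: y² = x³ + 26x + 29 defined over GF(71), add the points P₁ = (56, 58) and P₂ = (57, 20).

(56, 58) + (57, 20). λ = (20 - 58)/(57 - 56) ≡ 33/1 mod 71. 1⁻¹ ≡ 1 (mod 71) since 1·1 = 1 ≡ 1, so λ ≡ 33.
  x = λ² - 56 - 57 = 1089 - 113 ≡ 53; y = λ·(56 - 53) - 58 ≡ 41. → (53, 41)

(53, 41)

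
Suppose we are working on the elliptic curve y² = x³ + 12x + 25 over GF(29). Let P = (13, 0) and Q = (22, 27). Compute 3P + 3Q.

(2, 12)

First 3P:
Repeated addition: build up to 3P.
2P: (13, 0) + (13, 0): same x and y₁ ≡ -y₂, so the sum is the point at infinity.
3P: the point at infinity + (13, 0) = (13, 0) (identity).
3P = (13, 0).
Next 3Q:
Repeated addition: build up to 3Q.
2Q: tangent at (22, 27): λ = (3·22² + 12)/(2·27) ≡ 14/25. 25⁻¹ ≡ 7 (mod 29), so λ ≡ 14·7 ≡ 11.
  x = λ² - 22 - 22 = 121 - 44 ≡ 19; y = λ·(22 - 19) - 27 ≡ 6. → (19, 6)
3Q: (19, 6) + (22, 27). λ = (27 - 6)/(22 - 19) ≡ 21/3 mod 29. 3⁻¹ ≡ 10 (mod 29) since 3·10 = 30 ≡ 1, so λ ≡ 7.
  x = λ² - 19 - 22 = 49 - 41 ≡ 8; y = λ·(19 - 8) - 6 ≡ 13. → (8, 13)
3Q = (8, 13).
Finally 3P + 3Q:
(13, 0) + (8, 13). λ = (13 - 0)/(8 - 13) ≡ 13/24 mod 29. 24⁻¹ ≡ 23 (mod 29) since 24·23 = 552 ≡ 1, so λ ≡ 9.
  x = λ² - 13 - 8 = 81 - 21 ≡ 2; y = λ·(13 - 2) - 0 ≡ 12. → (2, 12)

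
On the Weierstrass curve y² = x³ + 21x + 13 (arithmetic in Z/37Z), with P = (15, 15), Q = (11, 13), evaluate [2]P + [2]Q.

(36, 19)

First 2P:
Repeated addition: build up to 2P.
2P: tangent at (15, 15): λ = (3·15² + 21)/(2·15) ≡ 30/30. 30⁻¹ ≡ 21 (mod 37) since 30·21 = 630 ≡ 1, so λ ≡ 30·21 ≡ 1.
  x = λ² - 15 - 15 = 1 - 30 ≡ 8; y = λ·(15 - 8) - 15 ≡ 29. → (8, 29)
2P = (8, 29).
Next 2Q:
Repeated addition: build up to 2Q.
2Q: tangent at (11, 13): λ = (3·11² + 21)/(2·13) ≡ 14/26. 26⁻¹ ≡ 10 (mod 37), so λ ≡ 14·10 ≡ 29.
  x = λ² - 11 - 11 = 841 - 22 ≡ 5; y = λ·(11 - 5) - 13 ≡ 13. → (5, 13)
2Q = (5, 13).
Finally 2P + 2Q:
(8, 29) + (5, 13). λ = (13 - 29)/(5 - 8) ≡ 21/34 mod 37. 34⁻¹ ≡ 12 (mod 37), so λ ≡ 30.
  x = λ² - 8 - 5 = 900 - 13 ≡ 36; y = λ·(8 - 36) - 29 ≡ 19. → (36, 19)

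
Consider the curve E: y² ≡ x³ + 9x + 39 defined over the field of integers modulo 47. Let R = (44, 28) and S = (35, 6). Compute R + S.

(44, 28) + (35, 6). λ = (6 - 28)/(35 - 44) ≡ 25/38 mod 47. 38⁻¹ ≡ 26 (mod 47) since 38·26 = 988 ≡ 1, so λ ≡ 39.
  x = λ² - 44 - 35 = 1521 - 79 ≡ 32; y = λ·(44 - 32) - 28 ≡ 17. → (32, 17)

(32, 17)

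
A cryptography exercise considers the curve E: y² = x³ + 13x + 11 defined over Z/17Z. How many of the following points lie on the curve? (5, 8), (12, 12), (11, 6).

(5, 8): 8² ≡ 13, rhs ≡ 14 → off.
(12, 12): 12² ≡ 8, rhs ≡ 8 → on.
(11, 6): 6² ≡ 2, rhs ≡ 6 → off.

1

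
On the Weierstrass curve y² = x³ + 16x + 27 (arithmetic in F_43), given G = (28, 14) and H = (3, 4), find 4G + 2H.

First 4G:
Repeated addition: build up to 4G.
2G: tangent at (28, 14): λ = (3·28² + 16)/(2·14) ≡ 3/28. 28⁻¹ ≡ 20 (mod 43) since 28·20 = 560 ≡ 1, so λ ≡ 3·20 ≡ 17.
  x = λ² - 28 - 28 = 289 - 56 ≡ 18; y = λ·(28 - 18) - 14 ≡ 27. → (18, 27)
3G: (18, 27) + (28, 14). λ = (14 - 27)/(28 - 18) ≡ 30/10 mod 43. 10⁻¹ ≡ 13 (mod 43) since 10·13 = 130 ≡ 1, so λ ≡ 3.
  x = λ² - 18 - 28 = 9 - 46 ≡ 6; y = λ·(18 - 6) - 27 ≡ 9. → (6, 9)
4G: (6, 9) + (28, 14). λ = (14 - 9)/(28 - 6) ≡ 5/22 mod 43. 22⁻¹ ≡ 2 (mod 43), so λ ≡ 10.
  x = λ² - 6 - 28 = 100 - 34 ≡ 23; y = λ·(6 - 23) - 9 ≡ 36. → (23, 36)
4G = (23, 36).
Next 2H:
Repeated addition: build up to 2H.
2H: tangent at (3, 4): λ = (3·3² + 16)/(2·4) ≡ 0/8. 8⁻¹ ≡ 27 (mod 43), so λ ≡ 0·27 ≡ 0.
  x = λ² - 3 - 3 = 0 - 6 ≡ 37; y = λ·(3 - 37) - 4 ≡ 39. → (37, 39)
2H = (37, 39).
Finally 4G + 2H:
(23, 36) + (37, 39). λ = (39 - 36)/(37 - 23) ≡ 3/14 mod 43. 14⁻¹ ≡ 40 (mod 43), so λ ≡ 34.
  x = λ² - 23 - 37 = 1156 - 60 ≡ 21; y = λ·(23 - 21) - 36 ≡ 32. → (21, 32)

(21, 32)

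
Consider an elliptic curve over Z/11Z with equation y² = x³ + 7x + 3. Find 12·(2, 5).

Write P = (2, 5).
Double-and-add on 12 = (1100)₂. Start with P = (2, 5) for the leading 1-bit.
double: tangent at (2, 5): λ = (3·2² + 7)/(2·5) ≡ 8/10. 10⁻¹ ≡ 10 (mod 11), so λ ≡ 8·10 ≡ 3.
  x = λ² - 2 - 2 = 9 - 4 ≡ 5; y = λ·(2 - 5) - 5 ≡ 8. → (5, 8)
add P: (5, 8) + (2, 5). λ = (5 - 8)/(2 - 5) ≡ 8/8 mod 11. 8⁻¹ ≡ 7 (mod 11) since 8·7 = 56 ≡ 1, so λ ≡ 1.
  x = λ² - 5 - 2 = 1 - 7 ≡ 5; y = λ·(5 - 5) - 8 ≡ 3. → (5, 3)
double: tangent at (5, 3): λ = (3·5² + 7)/(2·3) ≡ 5/6. 6⁻¹ ≡ 2 (mod 11), so λ ≡ 5·2 ≡ 10.
  x = λ² - 5 - 5 = 100 - 10 ≡ 2; y = λ·(5 - 2) - 3 ≡ 5. → (2, 5)
double: tangent at (2, 5): λ = (3·2² + 7)/(2·5) ≡ 8/10. 10⁻¹ ≡ 10 (mod 11), so λ ≡ 8·10 ≡ 3.
  x = λ² - 2 - 2 = 9 - 4 ≡ 5; y = λ·(2 - 5) - 5 ≡ 8. → (5, 8)

(5, 8)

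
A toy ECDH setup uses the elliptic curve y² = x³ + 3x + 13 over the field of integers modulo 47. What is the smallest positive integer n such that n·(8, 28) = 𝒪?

2P: tangent at (8, 28): λ = (3·8² + 3)/(2·28) ≡ 7/9. 9⁻¹ ≡ 21 (mod 47), so λ ≡ 7·21 ≡ 6.
  x = λ² - 8 - 8 = 36 - 16 ≡ 20; y = λ·(8 - 20) - 28 ≡ 41. → (20, 41)
3P: (20, 41) + (8, 28). λ = (28 - 41)/(8 - 20) ≡ 34/35 mod 47. 35⁻¹ ≡ 43 (mod 47), so λ ≡ 5.
  x = λ² - 20 - 8 = 25 - 28 ≡ 44; y = λ·(20 - 44) - 41 ≡ 27. → (44, 27)
4P: (44, 27) + (8, 28). λ = (28 - 27)/(8 - 44) ≡ 1/11 mod 47. 11⁻¹ ≡ 30 (mod 47) since 11·30 = 330 ≡ 1, so λ ≡ 30.
  x = λ² - 44 - 8 = 900 - 52 ≡ 2; y = λ·(44 - 2) - 27 ≡ 11. → (2, 11)
5P: (2, 11) + (8, 28). λ = (28 - 11)/(8 - 2) ≡ 17/6 mod 47. 6⁻¹ ≡ 8 (mod 47) since 6·8 = 48 ≡ 1, so λ ≡ 42.
  x = λ² - 2 - 8 = 1764 - 10 ≡ 15; y = λ·(2 - 15) - 11 ≡ 7. → (15, 7)
6P: (15, 7) + (8, 28). λ = (28 - 7)/(8 - 15) ≡ 21/40 mod 47. 40⁻¹ ≡ 20 (mod 47) since 40·20 = 800 ≡ 1, so λ ≡ 44.
  x = λ² - 15 - 8 = 1936 - 23 ≡ 33; y = λ·(15 - 33) - 7 ≡ 0. → (33, 0)
7P: (33, 0) + (8, 28). λ = (28 - 0)/(8 - 33) ≡ 28/22 mod 47. 22⁻¹ ≡ 15 (mod 47) since 22·15 = 330 ≡ 1, so λ ≡ 44.
  x = λ² - 33 - 8 = 1936 - 41 ≡ 15; y = λ·(33 - 15) - 0 ≡ 40. → (15, 40)
8P: (15, 40) + (8, 28). λ = (28 - 40)/(8 - 15) ≡ 35/40 mod 47. 40⁻¹ ≡ 20 (mod 47) since 40·20 = 800 ≡ 1, so λ ≡ 42.
  x = λ² - 15 - 8 = 1764 - 23 ≡ 2; y = λ·(15 - 2) - 40 ≡ 36. → (2, 36)
9P: (2, 36) + (8, 28). λ = (28 - 36)/(8 - 2) ≡ 39/6 mod 47. 6⁻¹ ≡ 8 (mod 47), so λ ≡ 30.
  x = λ² - 2 - 8 = 900 - 10 ≡ 44; y = λ·(2 - 44) - 36 ≡ 20. → (44, 20)
10P: (44, 20) + (8, 28). λ = (28 - 20)/(8 - 44) ≡ 8/11 mod 47. 11⁻¹ ≡ 30 (mod 47), so λ ≡ 5.
  x = λ² - 44 - 8 = 25 - 52 ≡ 20; y = λ·(44 - 20) - 20 ≡ 6. → (20, 6)
11P: (20, 6) + (8, 28). λ = (28 - 6)/(8 - 20) ≡ 22/35 mod 47. 35⁻¹ ≡ 43 (mod 47) since 35·43 = 1505 ≡ 1, so λ ≡ 6.
  x = λ² - 20 - 8 = 36 - 28 ≡ 8; y = λ·(20 - 8) - 6 ≡ 19. → (8, 19)
12P: (8, 19) + (8, 28): same x and y₁ ≡ -y₂, so the sum is 𝒪.
12P = 𝒪, so the order is 12.

12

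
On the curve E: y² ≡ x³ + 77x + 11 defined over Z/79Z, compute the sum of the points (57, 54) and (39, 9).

(9, 66)

(57, 54) + (39, 9). λ = (9 - 54)/(39 - 57) ≡ 34/61 mod 79. 61⁻¹ ≡ 57 (mod 79) since 61·57 = 3477 ≡ 1, so λ ≡ 42.
  x = λ² - 57 - 39 = 1764 - 96 ≡ 9; y = λ·(57 - 9) - 54 ≡ 66. → (9, 66)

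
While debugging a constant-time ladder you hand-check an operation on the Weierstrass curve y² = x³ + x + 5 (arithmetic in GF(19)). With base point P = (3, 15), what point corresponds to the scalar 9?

(3, 4)

Double-and-add on 9 = (1001)₂. Start with P = (3, 15) for the leading 1-bit.
double: tangent at (3, 15): λ = (3·3² + 1)/(2·15) ≡ 9/11. 11⁻¹ ≡ 7 (mod 19) since 11·7 = 77 ≡ 1, so λ ≡ 9·7 ≡ 6.
  x = λ² - 3 - 3 = 36 - 6 ≡ 11; y = λ·(3 - 11) - 15 ≡ 13. → (11, 13)
double: tangent at (11, 13): λ = (3·11² + 1)/(2·13) ≡ 3/7. 7⁻¹ ≡ 11 (mod 19) since 7·11 = 77 ≡ 1, so λ ≡ 3·11 ≡ 14.
  x = λ² - 11 - 11 = 196 - 22 ≡ 3; y = λ·(11 - 3) - 13 ≡ 4. → (3, 4)
double: tangent at (3, 4): λ = (3·3² + 1)/(2·4) ≡ 9/8. 8⁻¹ ≡ 12 (mod 19) since 8·12 = 96 ≡ 1, so λ ≡ 9·12 ≡ 13.
  x = λ² - 3 - 3 = 169 - 6 ≡ 11; y = λ·(3 - 11) - 4 ≡ 6. → (11, 6)
add P: (11, 6) + (3, 15). λ = (15 - 6)/(3 - 11) ≡ 9/11 mod 19. 11⁻¹ ≡ 7 (mod 19), so λ ≡ 6.
  x = λ² - 11 - 3 = 36 - 14 ≡ 3; y = λ·(11 - 3) - 6 ≡ 4. → (3, 4)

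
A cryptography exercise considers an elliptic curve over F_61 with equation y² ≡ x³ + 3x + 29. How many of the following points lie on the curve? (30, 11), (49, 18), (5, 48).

1

(30, 11): 11² ≡ 60, rhs ≡ 35 → off.
(49, 18): 18² ≡ 19, rhs ≡ 34 → off.
(5, 48): 48² ≡ 47, rhs ≡ 47 → on.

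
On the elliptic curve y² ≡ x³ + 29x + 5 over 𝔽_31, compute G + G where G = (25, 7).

tangent at (25, 7): λ = (3·25² + 29)/(2·7) ≡ 13/14. 14⁻¹ ≡ 20 (mod 31), so λ ≡ 13·20 ≡ 12.
  x = λ² - 25 - 25 = 144 - 50 ≡ 1; y = λ·(25 - 1) - 7 ≡ 2. → (1, 2)

(1, 2)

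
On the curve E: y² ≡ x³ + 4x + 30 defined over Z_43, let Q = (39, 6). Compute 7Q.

(39, 37)

Double-and-add on 7 = (111)₂. Start with Q = (39, 6) for the leading 1-bit.
double: tangent at (39, 6): λ = (3·39² + 4)/(2·6) ≡ 9/12. 12⁻¹ ≡ 18 (mod 43) since 12·18 = 216 ≡ 1, so λ ≡ 9·18 ≡ 33.
  x = λ² - 39 - 39 = 1089 - 78 ≡ 22; y = λ·(39 - 22) - 6 ≡ 39. → (22, 39)
add Q: (22, 39) + (39, 6). λ = (6 - 39)/(39 - 22) ≡ 10/17 mod 43. 17⁻¹ ≡ 38 (mod 43), so λ ≡ 36.
  x = λ² - 22 - 39 = 1296 - 61 ≡ 31; y = λ·(22 - 31) - 39 ≡ 24. → (31, 24)
double: tangent at (31, 24): λ = (3·31² + 4)/(2·24) ≡ 6/5. 5⁻¹ ≡ 26 (mod 43) since 5·26 = 130 ≡ 1, so λ ≡ 6·26 ≡ 27.
  x = λ² - 31 - 31 = 729 - 62 ≡ 22; y = λ·(31 - 22) - 24 ≡ 4. → (22, 4)
add Q: (22, 4) + (39, 6). λ = (6 - 4)/(39 - 22) ≡ 2/17 mod 43. 17⁻¹ ≡ 38 (mod 43), so λ ≡ 33.
  x = λ² - 22 - 39 = 1089 - 61 ≡ 39; y = λ·(22 - 39) - 4 ≡ 37. → (39, 37)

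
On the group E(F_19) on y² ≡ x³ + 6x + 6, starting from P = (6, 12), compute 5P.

(17, 9)

Double-and-add on 5 = (101)₂. Start with P = (6, 12) for the leading 1-bit.
double: tangent at (6, 12): λ = (3·6² + 6)/(2·12) ≡ 0/5. 5⁻¹ ≡ 4 (mod 19), so λ ≡ 0·4 ≡ 0.
  x = λ² - 6 - 6 = 0 - 12 ≡ 7; y = λ·(6 - 7) - 12 ≡ 7. → (7, 7)
double: tangent at (7, 7): λ = (3·7² + 6)/(2·7) ≡ 1/14. 14⁻¹ ≡ 15 (mod 19), so λ ≡ 1·15 ≡ 15.
  x = λ² - 7 - 7 = 225 - 14 ≡ 2; y = λ·(7 - 2) - 7 ≡ 11. → (2, 11)
add P: (2, 11) + (6, 12). λ = (12 - 11)/(6 - 2) ≡ 1/4 mod 19. 4⁻¹ ≡ 5 (mod 19), so λ ≡ 5.
  x = λ² - 2 - 6 = 25 - 8 ≡ 17; y = λ·(2 - 17) - 11 ≡ 9. → (17, 9)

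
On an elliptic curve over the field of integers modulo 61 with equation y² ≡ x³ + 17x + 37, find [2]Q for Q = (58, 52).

(18, 40)

tangent at (58, 52): λ = (3·58² + 17)/(2·52) ≡ 44/43. 43⁻¹ ≡ 44 (mod 61) since 43·44 = 1892 ≡ 1, so λ ≡ 44·44 ≡ 45.
  x = λ² - 58 - 58 = 2025 - 116 ≡ 18; y = λ·(58 - 18) - 52 ≡ 40. → (18, 40)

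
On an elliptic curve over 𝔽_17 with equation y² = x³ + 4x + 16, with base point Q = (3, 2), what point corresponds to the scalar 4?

(15, 0)

Double-and-add on 4 = (100)₂. Start with Q = (3, 2) for the leading 1-bit.
double: tangent at (3, 2): λ = (3·3² + 4)/(2·2) ≡ 14/4. 4⁻¹ ≡ 13 (mod 17), so λ ≡ 14·13 ≡ 12.
  x = λ² - 3 - 3 = 144 - 6 ≡ 2; y = λ·(3 - 2) - 2 ≡ 10. → (2, 10)
double: tangent at (2, 10): λ = (3·2² + 4)/(2·10) ≡ 16/3. 3⁻¹ ≡ 6 (mod 17), so λ ≡ 16·6 ≡ 11.
  x = λ² - 2 - 2 = 121 - 4 ≡ 15; y = λ·(2 - 15) - 10 ≡ 0. → (15, 0)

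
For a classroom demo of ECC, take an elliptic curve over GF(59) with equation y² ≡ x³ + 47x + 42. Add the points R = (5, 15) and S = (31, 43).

(5, 15) + (31, 43). λ = (43 - 15)/(31 - 5) ≡ 28/26 mod 59. 26⁻¹ ≡ 25 (mod 59), so λ ≡ 51.
  x = λ² - 5 - 31 = 2601 - 36 ≡ 28; y = λ·(5 - 28) - 15 ≡ 51. → (28, 51)

(28, 51)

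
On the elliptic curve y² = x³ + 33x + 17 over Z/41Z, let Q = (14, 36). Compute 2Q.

(15, 22)

tangent at (14, 36): λ = (3·14² + 33)/(2·36) ≡ 6/31. 31⁻¹ ≡ 4 (mod 41), so λ ≡ 6·4 ≡ 24.
  x = λ² - 14 - 14 = 576 - 28 ≡ 15; y = λ·(14 - 15) - 36 ≡ 22. → (15, 22)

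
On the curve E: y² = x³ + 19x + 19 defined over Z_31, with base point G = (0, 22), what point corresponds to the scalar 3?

(13, 13)

Repeated addition: build up to 3G.
2G: tangent at (0, 22): λ = (3·0² + 19)/(2·22) ≡ 19/13. 13⁻¹ ≡ 12 (mod 31), so λ ≡ 19·12 ≡ 11.
  x = λ² - 0 - 0 = 121 - 0 ≡ 28; y = λ·(0 - 28) - 22 ≡ 11. → (28, 11)
3G: (28, 11) + (0, 22). λ = (22 - 11)/(0 - 28) ≡ 11/3 mod 31. 3⁻¹ ≡ 21 (mod 31), so λ ≡ 14.
  x = λ² - 28 - 0 = 196 - 28 ≡ 13; y = λ·(28 - 13) - 11 ≡ 13. → (13, 13)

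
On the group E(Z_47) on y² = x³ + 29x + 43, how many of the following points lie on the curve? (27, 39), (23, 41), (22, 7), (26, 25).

2

(27, 39): 39² ≡ 17, rhs ≡ 17 → on.
(23, 41): 41² ≡ 36, rhs ≡ 46 → off.
(22, 7): 7² ≡ 2, rhs ≡ 2 → on.
(26, 25): 25² ≡ 14, rhs ≡ 43 → off.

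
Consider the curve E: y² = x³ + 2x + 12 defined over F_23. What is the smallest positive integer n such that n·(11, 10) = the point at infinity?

7

2P: tangent at (11, 10): λ = (3·11² + 2)/(2·10) ≡ 20/20. 20⁻¹ ≡ 15 (mod 23), so λ ≡ 20·15 ≡ 1.
  x = λ² - 11 - 11 = 1 - 22 ≡ 2; y = λ·(11 - 2) - 10 ≡ 22. → (2, 22)
3P: (2, 22) + (11, 10). λ = (10 - 22)/(11 - 2) ≡ 11/9 mod 23. 9⁻¹ ≡ 18 (mod 23) since 9·18 = 162 ≡ 1, so λ ≡ 14.
  x = λ² - 2 - 11 = 196 - 13 ≡ 22; y = λ·(2 - 22) - 22 ≡ 20. → (22, 20)
4P: (22, 20) + (11, 10). λ = (10 - 20)/(11 - 22) ≡ 13/12 mod 23. 12⁻¹ ≡ 2 (mod 23) since 12·2 = 24 ≡ 1, so λ ≡ 3.
  x = λ² - 22 - 11 = 9 - 33 ≡ 22; y = λ·(22 - 22) - 20 ≡ 3. → (22, 3)
5P: (22, 3) + (11, 10). λ = (10 - 3)/(11 - 22) ≡ 7/12 mod 23. 12⁻¹ ≡ 2 (mod 23) since 12·2 = 24 ≡ 1, so λ ≡ 14.
  x = λ² - 22 - 11 = 196 - 33 ≡ 2; y = λ·(22 - 2) - 3 ≡ 1. → (2, 1)
6P: (2, 1) + (11, 10). λ = (10 - 1)/(11 - 2) ≡ 9/9 mod 23. 9⁻¹ ≡ 18 (mod 23) since 9·18 = 162 ≡ 1, so λ ≡ 1.
  x = λ² - 2 - 11 = 1 - 13 ≡ 11; y = λ·(2 - 11) - 1 ≡ 13. → (11, 13)
7P: (11, 13) + (11, 10): same x and y₁ ≡ -y₂, so the sum is the point at infinity.
7P = the point at infinity, so the order is 7.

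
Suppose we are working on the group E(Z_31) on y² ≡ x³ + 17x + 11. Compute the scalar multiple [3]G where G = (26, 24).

Repeated addition: build up to 3G.
2G: tangent at (26, 24): λ = (3·26² + 17)/(2·24) ≡ 30/17. 17⁻¹ ≡ 11 (mod 31) since 17·11 = 187 ≡ 1, so λ ≡ 30·11 ≡ 20.
  x = λ² - 26 - 26 = 400 - 52 ≡ 7; y = λ·(26 - 7) - 24 ≡ 15. → (7, 15)
3G: (7, 15) + (26, 24). λ = (24 - 15)/(26 - 7) ≡ 9/19 mod 31. 19⁻¹ ≡ 18 (mod 31), so λ ≡ 7.
  x = λ² - 7 - 26 = 49 - 33 ≡ 16; y = λ·(7 - 16) - 15 ≡ 15. → (16, 15)

(16, 15)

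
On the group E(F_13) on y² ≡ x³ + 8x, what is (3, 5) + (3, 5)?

(3, 8)

tangent at (3, 5): λ = (3·3² + 8)/(2·5) ≡ 9/10. 10⁻¹ ≡ 4 (mod 13) since 10·4 = 40 ≡ 1, so λ ≡ 9·4 ≡ 10.
  x = λ² - 3 - 3 = 100 - 6 ≡ 3; y = λ·(3 - 3) - 5 ≡ 8. → (3, 8)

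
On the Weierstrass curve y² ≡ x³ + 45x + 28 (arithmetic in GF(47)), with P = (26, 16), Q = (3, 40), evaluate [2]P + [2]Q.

First 2P:
Repeated addition: build up to 2P.
2P: tangent at (26, 16): λ = (3·26² + 45)/(2·16) ≡ 5/32. 32⁻¹ ≡ 25 (mod 47), so λ ≡ 5·25 ≡ 31.
  x = λ² - 26 - 26 = 961 - 52 ≡ 16; y = λ·(26 - 16) - 16 ≡ 12. → (16, 12)
2P = (16, 12).
Next 2Q:
Repeated addition: build up to 2Q.
2Q: tangent at (3, 40): λ = (3·3² + 45)/(2·40) ≡ 25/33. 33⁻¹ ≡ 10 (mod 47), so λ ≡ 25·10 ≡ 15.
  x = λ² - 3 - 3 = 225 - 6 ≡ 31; y = λ·(3 - 31) - 40 ≡ 10. → (31, 10)
2Q = (31, 10).
Finally 2P + 2Q:
(16, 12) + (31, 10). λ = (10 - 12)/(31 - 16) ≡ 45/15 mod 47. 15⁻¹ ≡ 22 (mod 47), so λ ≡ 3.
  x = λ² - 16 - 31 = 9 - 47 ≡ 9; y = λ·(16 - 9) - 12 ≡ 9. → (9, 9)

(9, 9)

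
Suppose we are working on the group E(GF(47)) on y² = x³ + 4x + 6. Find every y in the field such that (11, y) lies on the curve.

21, 26

x³ + 4x + 6 = 1381 ≡ 18 (mod 47).
Square roots of 18 mod 47: 21 and 26 (since 21² = 441 ≡ 18).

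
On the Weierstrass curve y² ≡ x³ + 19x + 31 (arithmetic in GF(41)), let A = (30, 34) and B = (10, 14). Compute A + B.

(30, 34) + (10, 14). λ = (14 - 34)/(10 - 30) ≡ 21/21 mod 41. 21⁻¹ ≡ 2 (mod 41) since 21·2 = 42 ≡ 1, so λ ≡ 1.
  x = λ² - 30 - 10 = 1 - 40 ≡ 2; y = λ·(30 - 2) - 34 ≡ 35. → (2, 35)

(2, 35)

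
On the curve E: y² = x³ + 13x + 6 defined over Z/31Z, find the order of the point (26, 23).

11

2P: tangent at (26, 23): λ = (3·26² + 13)/(2·23) ≡ 26/15. 15⁻¹ ≡ 29 (mod 31), so λ ≡ 26·29 ≡ 10.
  x = λ² - 26 - 26 = 100 - 52 ≡ 17; y = λ·(26 - 17) - 23 ≡ 5. → (17, 5)
3P: (17, 5) + (26, 23). λ = (23 - 5)/(26 - 17) ≡ 18/9 mod 31. 9⁻¹ ≡ 7 (mod 31), so λ ≡ 2.
  x = λ² - 17 - 26 = 4 - 43 ≡ 23; y = λ·(17 - 23) - 5 ≡ 14. → (23, 14)
4P: (23, 14) + (26, 23). λ = (23 - 14)/(26 - 23) ≡ 9/3 mod 31. 3⁻¹ ≡ 21 (mod 31), so λ ≡ 3.
  x = λ² - 23 - 26 = 9 - 49 ≡ 22; y = λ·(23 - 22) - 14 ≡ 20. → (22, 20)
5P: (22, 20) + (26, 23). λ = (23 - 20)/(26 - 22) ≡ 3/4 mod 31. 4⁻¹ ≡ 8 (mod 31) since 4·8 = 32 ≡ 1, so λ ≡ 24.
  x = λ² - 22 - 26 = 576 - 48 ≡ 1; y = λ·(22 - 1) - 20 ≡ 19. → (1, 19)
6P: (1, 19) + (26, 23). λ = (23 - 19)/(26 - 1) ≡ 4/25 mod 31. 25⁻¹ ≡ 5 (mod 31) since 25·5 = 125 ≡ 1, so λ ≡ 20.
  x = λ² - 1 - 26 = 400 - 27 ≡ 1; y = λ·(1 - 1) - 19 ≡ 12. → (1, 12)
7P: (1, 12) + (26, 23). λ = (23 - 12)/(26 - 1) ≡ 11/25 mod 31. 25⁻¹ ≡ 5 (mod 31), so λ ≡ 24.
  x = λ² - 1 - 26 = 576 - 27 ≡ 22; y = λ·(1 - 22) - 12 ≡ 11. → (22, 11)
8P: (22, 11) + (26, 23). λ = (23 - 11)/(26 - 22) ≡ 12/4 mod 31. 4⁻¹ ≡ 8 (mod 31) since 4·8 = 32 ≡ 1, so λ ≡ 3.
  x = λ² - 22 - 26 = 9 - 48 ≡ 23; y = λ·(22 - 23) - 11 ≡ 17. → (23, 17)
9P: (23, 17) + (26, 23). λ = (23 - 17)/(26 - 23) ≡ 6/3 mod 31. 3⁻¹ ≡ 21 (mod 31) since 3·21 = 63 ≡ 1, so λ ≡ 2.
  x = λ² - 23 - 26 = 4 - 49 ≡ 17; y = λ·(23 - 17) - 17 ≡ 26. → (17, 26)
10P: (17, 26) + (26, 23). λ = (23 - 26)/(26 - 17) ≡ 28/9 mod 31. 9⁻¹ ≡ 7 (mod 31) since 9·7 = 63 ≡ 1, so λ ≡ 10.
  x = λ² - 17 - 26 = 100 - 43 ≡ 26; y = λ·(17 - 26) - 26 ≡ 8. → (26, 8)
11P: (26, 8) + (26, 23): same x and y₁ ≡ -y₂, so the sum is O.
11P = O, so the order is 11.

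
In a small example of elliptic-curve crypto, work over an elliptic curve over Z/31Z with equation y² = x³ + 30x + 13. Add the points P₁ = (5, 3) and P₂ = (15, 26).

(29, 10)

(5, 3) + (15, 26). λ = (26 - 3)/(15 - 5) ≡ 23/10 mod 31. 10⁻¹ ≡ 28 (mod 31), so λ ≡ 24.
  x = λ² - 5 - 15 = 576 - 20 ≡ 29; y = λ·(5 - 29) - 3 ≡ 10. → (29, 10)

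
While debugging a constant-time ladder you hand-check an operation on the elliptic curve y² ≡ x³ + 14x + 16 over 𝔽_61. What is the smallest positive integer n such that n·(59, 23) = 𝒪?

2P: tangent at (59, 23): λ = (3·59² + 14)/(2·23) ≡ 26/46. 46⁻¹ ≡ 4 (mod 61), so λ ≡ 26·4 ≡ 43.
  x = λ² - 59 - 59 = 1849 - 118 ≡ 23; y = λ·(59 - 23) - 23 ≡ 0. → (23, 0)
3P: (23, 0) + (59, 23). λ = (23 - 0)/(59 - 23) ≡ 23/36 mod 61. 36⁻¹ ≡ 39 (mod 61) since 36·39 = 1404 ≡ 1, so λ ≡ 43.
  x = λ² - 23 - 59 = 1849 - 82 ≡ 59; y = λ·(23 - 59) - 0 ≡ 38. → (59, 38)
4P: (59, 38) + (59, 23): same x and y₁ ≡ -y₂, so the sum is 𝒪.
4P = 𝒪, so the order is 4.

4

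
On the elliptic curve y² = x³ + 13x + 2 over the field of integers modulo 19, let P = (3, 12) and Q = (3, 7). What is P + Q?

The two points share x = 3 and their y-coordinates satisfy 12 + 7 ≡ 0 (mod 19), so they are inverses. Their sum is O.

O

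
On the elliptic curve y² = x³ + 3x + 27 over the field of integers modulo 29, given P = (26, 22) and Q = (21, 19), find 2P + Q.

(20, 24)

First 2P:
Repeated addition: build up to 2P.
2P: tangent at (26, 22): λ = (3·26² + 3)/(2·22) ≡ 1/15. 15⁻¹ ≡ 2 (mod 29), so λ ≡ 1·2 ≡ 2.
  x = λ² - 26 - 26 = 4 - 52 ≡ 10; y = λ·(26 - 10) - 22 ≡ 10. → (10, 10)
2P = (10, 10).
Finally 2P + Q:
(10, 10) + (21, 19). λ = (19 - 10)/(21 - 10) ≡ 9/11 mod 29. 11⁻¹ ≡ 8 (mod 29), so λ ≡ 14.
  x = λ² - 10 - 21 = 196 - 31 ≡ 20; y = λ·(10 - 20) - 10 ≡ 24. → (20, 24)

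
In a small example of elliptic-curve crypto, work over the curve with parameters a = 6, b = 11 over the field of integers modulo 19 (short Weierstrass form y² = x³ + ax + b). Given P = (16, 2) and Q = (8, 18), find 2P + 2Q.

(13, 14)

First 2P:
Repeated addition: build up to 2P.
2P: tangent at (16, 2): λ = (3·16² + 6)/(2·2) ≡ 14/4. 4⁻¹ ≡ 5 (mod 19) since 4·5 = 20 ≡ 1, so λ ≡ 14·5 ≡ 13.
  x = λ² - 16 - 16 = 169 - 32 ≡ 4; y = λ·(16 - 4) - 2 ≡ 2. → (4, 2)
2P = (4, 2).
Next 2Q:
Repeated addition: build up to 2Q.
2Q: tangent at (8, 18): λ = (3·8² + 6)/(2·18) ≡ 8/17. 17⁻¹ ≡ 9 (mod 19) since 17·9 = 153 ≡ 1, so λ ≡ 8·9 ≡ 15.
  x = λ² - 8 - 8 = 225 - 16 ≡ 0; y = λ·(8 - 0) - 18 ≡ 7. → (0, 7)
2Q = (0, 7).
Finally 2P + 2Q:
(4, 2) + (0, 7). λ = (7 - 2)/(0 - 4) ≡ 5/15 mod 19. 15⁻¹ ≡ 14 (mod 19), so λ ≡ 13.
  x = λ² - 4 - 0 = 169 - 4 ≡ 13; y = λ·(4 - 13) - 2 ≡ 14. → (13, 14)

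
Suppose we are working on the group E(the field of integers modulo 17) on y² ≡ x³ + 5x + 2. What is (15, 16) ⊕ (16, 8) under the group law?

(16, 9)

(15, 16) + (16, 8). λ = (8 - 16)/(16 - 15) ≡ 9/1 mod 17. 1⁻¹ ≡ 1 (mod 17), so λ ≡ 9.
  x = λ² - 15 - 16 = 81 - 31 ≡ 16; y = λ·(15 - 16) - 16 ≡ 9. → (16, 9)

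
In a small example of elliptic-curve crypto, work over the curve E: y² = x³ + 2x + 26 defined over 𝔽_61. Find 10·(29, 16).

Write Q = (29, 16).
Repeated addition: build up to 10Q.
2Q: tangent at (29, 16): λ = (3·29² + 2)/(2·16) ≡ 24/32. 32⁻¹ ≡ 21 (mod 61) since 32·21 = 672 ≡ 1, so λ ≡ 24·21 ≡ 16.
  x = λ² - 29 - 29 = 256 - 58 ≡ 15; y = λ·(29 - 15) - 16 ≡ 25. → (15, 25)
3Q: (15, 25) + (29, 16). λ = (16 - 25)/(29 - 15) ≡ 52/14 mod 61. 14⁻¹ ≡ 48 (mod 61), so λ ≡ 56.
  x = λ² - 15 - 29 = 3136 - 44 ≡ 42; y = λ·(15 - 42) - 25 ≡ 49. → (42, 49)
4Q: (42, 49) + (29, 16). λ = (16 - 49)/(29 - 42) ≡ 28/48 mod 61. 48⁻¹ ≡ 14 (mod 61) since 48·14 = 672 ≡ 1, so λ ≡ 26.
  x = λ² - 42 - 29 = 676 - 71 ≡ 56; y = λ·(42 - 56) - 49 ≡ 14. → (56, 14)
5Q: (56, 14) + (29, 16). λ = (16 - 14)/(29 - 56) ≡ 2/34 mod 61. 34⁻¹ ≡ 9 (mod 61), so λ ≡ 18.
  x = λ² - 56 - 29 = 324 - 85 ≡ 56; y = λ·(56 - 56) - 14 ≡ 47. → (56, 47)
6Q: (56, 47) + (29, 16). λ = (16 - 47)/(29 - 56) ≡ 30/34 mod 61. 34⁻¹ ≡ 9 (mod 61) since 34·9 = 306 ≡ 1, so λ ≡ 26.
  x = λ² - 56 - 29 = 676 - 85 ≡ 42; y = λ·(56 - 42) - 47 ≡ 12. → (42, 12)
7Q: (42, 12) + (29, 16). λ = (16 - 12)/(29 - 42) ≡ 4/48 mod 61. 48⁻¹ ≡ 14 (mod 61), so λ ≡ 56.
  x = λ² - 42 - 29 = 3136 - 71 ≡ 15; y = λ·(42 - 15) - 12 ≡ 36. → (15, 36)
8Q: (15, 36) + (29, 16). λ = (16 - 36)/(29 - 15) ≡ 41/14 mod 61. 14⁻¹ ≡ 48 (mod 61), so λ ≡ 16.
  x = λ² - 15 - 29 = 256 - 44 ≡ 29; y = λ·(15 - 29) - 36 ≡ 45. → (29, 45)
9Q: (29, 45) + (29, 16): same x and y₁ ≡ -y₂, so the sum is O.
10Q: O + (29, 16) = (29, 16) (identity).

(29, 16)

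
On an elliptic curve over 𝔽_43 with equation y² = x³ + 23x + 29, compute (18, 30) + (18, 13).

The two points share x = 18 and their y-coordinates satisfy 30 + 13 ≡ 0 (mod 43), so they are inverses. Their sum is ∞.

O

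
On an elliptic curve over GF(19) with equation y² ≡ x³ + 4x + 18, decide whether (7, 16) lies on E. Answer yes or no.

yes

y² = 16² ≡ 9; x³ + 4x + 18 = 389 ≡ 9 (mod 19). 9 = 9.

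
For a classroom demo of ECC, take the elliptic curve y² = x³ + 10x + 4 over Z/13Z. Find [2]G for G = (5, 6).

tangent at (5, 6): λ = (3·5² + 10)/(2·6) ≡ 7/12. 12⁻¹ ≡ 12 (mod 13) since 12·12 = 144 ≡ 1, so λ ≡ 7·12 ≡ 6.
  x = λ² - 5 - 5 = 36 - 10 ≡ 0; y = λ·(5 - 0) - 6 ≡ 11. → (0, 11)

(0, 11)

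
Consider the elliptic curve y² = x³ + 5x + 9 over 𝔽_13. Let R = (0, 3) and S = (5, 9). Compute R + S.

(11, 2)

(0, 3) + (5, 9). λ = (9 - 3)/(5 - 0) ≡ 6/5 mod 13. 5⁻¹ ≡ 8 (mod 13) since 5·8 = 40 ≡ 1, so λ ≡ 9.
  x = λ² - 0 - 5 = 81 - 5 ≡ 11; y = λ·(0 - 11) - 3 ≡ 2. → (11, 2)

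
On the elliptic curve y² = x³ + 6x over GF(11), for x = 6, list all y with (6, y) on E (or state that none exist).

none

x³ + 6x + 0 = 252 ≡ 10 (mod 11).
10 is a non-residue mod 11; no y exists.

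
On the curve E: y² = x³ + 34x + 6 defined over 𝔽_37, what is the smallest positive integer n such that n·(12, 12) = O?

2P: tangent at (12, 12): λ = (3·12² + 34)/(2·12) ≡ 22/24. 24⁻¹ ≡ 17 (mod 37), so λ ≡ 22·17 ≡ 4.
  x = λ² - 12 - 12 = 16 - 24 ≡ 29; y = λ·(12 - 29) - 12 ≡ 31. → (29, 31)
3P: (29, 31) + (12, 12). λ = (12 - 31)/(12 - 29) ≡ 18/20 mod 37. 20⁻¹ ≡ 13 (mod 37), so λ ≡ 12.
  x = λ² - 29 - 12 = 144 - 41 ≡ 29; y = λ·(29 - 29) - 31 ≡ 6. → (29, 6)
4P: (29, 6) + (12, 12). λ = (12 - 6)/(12 - 29) ≡ 6/20 mod 37. 20⁻¹ ≡ 13 (mod 37), so λ ≡ 4.
  x = λ² - 29 - 12 = 16 - 41 ≡ 12; y = λ·(29 - 12) - 6 ≡ 25. → (12, 25)
5P: (12, 25) + (12, 12): same x and y₁ ≡ -y₂, so the sum is O.
5P = O, so the order is 5.

5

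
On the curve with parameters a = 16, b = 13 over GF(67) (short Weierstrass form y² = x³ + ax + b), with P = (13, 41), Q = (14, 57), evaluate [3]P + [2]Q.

First 3P:
Repeated addition: build up to 3P.
2P: tangent at (13, 41): λ = (3·13² + 16)/(2·41) ≡ 54/15. 15⁻¹ ≡ 9 (mod 67) since 15·9 = 135 ≡ 1, so λ ≡ 54·9 ≡ 17.
  x = λ² - 13 - 13 = 289 - 26 ≡ 62; y = λ·(13 - 62) - 41 ≡ 64. → (62, 64)
3P: (62, 64) + (13, 41). λ = (41 - 64)/(13 - 62) ≡ 44/18 mod 67. 18⁻¹ ≡ 41 (mod 67), so λ ≡ 62.
  x = λ² - 62 - 13 = 3844 - 75 ≡ 17; y = λ·(62 - 17) - 64 ≡ 46. → (17, 46)
3P = (17, 46).
Next 2Q:
Repeated addition: build up to 2Q.
2Q: tangent at (14, 57): λ = (3·14² + 16)/(2·57) ≡ 1/47. 47⁻¹ ≡ 10 (mod 67) since 47·10 = 470 ≡ 1, so λ ≡ 1·10 ≡ 10.
  x = λ² - 14 - 14 = 100 - 28 ≡ 5; y = λ·(14 - 5) - 57 ≡ 33. → (5, 33)
2Q = (5, 33).
Finally 3P + 2Q:
(17, 46) + (5, 33). λ = (33 - 46)/(5 - 17) ≡ 54/55 mod 67. 55⁻¹ ≡ 39 (mod 67), so λ ≡ 29.
  x = λ² - 17 - 5 = 841 - 22 ≡ 15; y = λ·(17 - 15) - 46 ≡ 12. → (15, 12)

(15, 12)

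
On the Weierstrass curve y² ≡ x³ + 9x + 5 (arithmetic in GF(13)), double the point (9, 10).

tangent at (9, 10): λ = (3·9² + 9)/(2·10) ≡ 5/7. 7⁻¹ ≡ 2 (mod 13) since 7·2 = 14 ≡ 1, so λ ≡ 5·2 ≡ 10.
  x = λ² - 9 - 9 = 100 - 18 ≡ 4; y = λ·(9 - 4) - 10 ≡ 1. → (4, 1)

(4, 1)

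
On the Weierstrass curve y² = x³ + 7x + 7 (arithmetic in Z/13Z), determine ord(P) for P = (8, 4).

2P: tangent at (8, 4): λ = (3·8² + 7)/(2·4) ≡ 4/8. 8⁻¹ ≡ 5 (mod 13) since 8·5 = 40 ≡ 1, so λ ≡ 4·5 ≡ 7.
  x = λ² - 8 - 8 = 49 - 16 ≡ 7; y = λ·(8 - 7) - 4 ≡ 3. → (7, 3)
3P: (7, 3) + (8, 4). λ = (4 - 3)/(8 - 7) ≡ 1/1 mod 13. 1⁻¹ ≡ 1 (mod 13), so λ ≡ 1.
  x = λ² - 7 - 8 = 1 - 15 ≡ 12; y = λ·(7 - 12) - 3 ≡ 5. → (12, 5)
4P: (12, 5) + (8, 4). λ = (4 - 5)/(8 - 12) ≡ 12/9 mod 13. 9⁻¹ ≡ 3 (mod 13) since 9·3 = 27 ≡ 1, so λ ≡ 10.
  x = λ² - 12 - 8 = 100 - 20 ≡ 2; y = λ·(12 - 2) - 5 ≡ 4. → (2, 4)
5P: (2, 4) + (8, 4). λ = (4 - 4)/(8 - 2) ≡ 0/6 mod 13. 6⁻¹ ≡ 11 (mod 13), so λ ≡ 0.
  x = λ² - 2 - 8 = 0 - 10 ≡ 3; y = λ·(2 - 3) - 4 ≡ 9. → (3, 9)
6P: (3, 9) + (8, 4). λ = (4 - 9)/(8 - 3) ≡ 8/5 mod 13. 5⁻¹ ≡ 8 (mod 13), so λ ≡ 12.
  x = λ² - 3 - 8 = 144 - 11 ≡ 3; y = λ·(3 - 3) - 9 ≡ 4. → (3, 4)
7P: (3, 4) + (8, 4). λ = (4 - 4)/(8 - 3) ≡ 0/5 mod 13. 5⁻¹ ≡ 8 (mod 13), so λ ≡ 0.
  x = λ² - 3 - 8 = 0 - 11 ≡ 2; y = λ·(3 - 2) - 4 ≡ 9. → (2, 9)
8P: (2, 9) + (8, 4). λ = (4 - 9)/(8 - 2) ≡ 8/6 mod 13. 6⁻¹ ≡ 11 (mod 13), so λ ≡ 10.
  x = λ² - 2 - 8 = 100 - 10 ≡ 12; y = λ·(2 - 12) - 9 ≡ 8. → (12, 8)
9P: (12, 8) + (8, 4). λ = (4 - 8)/(8 - 12) ≡ 9/9 mod 13. 9⁻¹ ≡ 3 (mod 13) since 9·3 = 27 ≡ 1, so λ ≡ 1.
  x = λ² - 12 - 8 = 1 - 20 ≡ 7; y = λ·(12 - 7) - 8 ≡ 10. → (7, 10)
10P: (7, 10) + (8, 4). λ = (4 - 10)/(8 - 7) ≡ 7/1 mod 13. 1⁻¹ ≡ 1 (mod 13) since 1·1 = 1 ≡ 1, so λ ≡ 7.
  x = λ² - 7 - 8 = 49 - 15 ≡ 8; y = λ·(7 - 8) - 10 ≡ 9. → (8, 9)
11P: (8, 9) + (8, 4): same x and y₁ ≡ -y₂, so the sum is ∞.
11P = ∞, so the order is 11.

11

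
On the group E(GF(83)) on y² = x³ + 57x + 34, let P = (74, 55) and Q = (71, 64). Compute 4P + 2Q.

(74, 55)

First 4P:
Repeated addition: build up to 4P.
2P: tangent at (74, 55): λ = (3·74² + 57)/(2·55) ≡ 51/27. 27⁻¹ ≡ 40 (mod 83), so λ ≡ 51·40 ≡ 48.
  x = λ² - 74 - 74 = 2304 - 148 ≡ 81; y = λ·(74 - 81) - 55 ≡ 24. → (81, 24)
3P: (81, 24) + (74, 55). λ = (55 - 24)/(74 - 81) ≡ 31/76 mod 83. 76⁻¹ ≡ 71 (mod 83), so λ ≡ 43.
  x = λ² - 81 - 74 = 1849 - 155 ≡ 34; y = λ·(81 - 34) - 24 ≡ 5. → (34, 5)
4P: (34, 5) + (74, 55). λ = (55 - 5)/(74 - 34) ≡ 50/40 mod 83. 40⁻¹ ≡ 27 (mod 83), so λ ≡ 22.
  x = λ² - 34 - 74 = 484 - 108 ≡ 44; y = λ·(34 - 44) - 5 ≡ 24. → (44, 24)
4P = (44, 24).
Next 2Q:
Repeated addition: build up to 2Q.
2Q: tangent at (71, 64): λ = (3·71² + 57)/(2·64) ≡ 74/45. 45⁻¹ ≡ 24 (mod 83), so λ ≡ 74·24 ≡ 33.
  x = λ² - 71 - 71 = 1089 - 142 ≡ 34; y = λ·(71 - 34) - 64 ≡ 78. → (34, 78)
2Q = (34, 78).
Finally 4P + 2Q:
(44, 24) + (34, 78). λ = (78 - 24)/(34 - 44) ≡ 54/73 mod 83. 73⁻¹ ≡ 58 (mod 83), so λ ≡ 61.
  x = λ² - 44 - 34 = 3721 - 78 ≡ 74; y = λ·(44 - 74) - 24 ≡ 55. → (74, 55)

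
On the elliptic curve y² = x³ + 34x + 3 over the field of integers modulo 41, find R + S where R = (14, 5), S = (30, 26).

(37, 34)

(14, 5) + (30, 26). λ = (26 - 5)/(30 - 14) ≡ 21/16 mod 41. 16⁻¹ ≡ 18 (mod 41) since 16·18 = 288 ≡ 1, so λ ≡ 9.
  x = λ² - 14 - 30 = 81 - 44 ≡ 37; y = λ·(14 - 37) - 5 ≡ 34. → (37, 34)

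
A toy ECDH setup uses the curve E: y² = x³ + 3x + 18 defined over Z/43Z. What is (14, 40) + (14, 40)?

(10, 39)

tangent at (14, 40): λ = (3·14² + 3)/(2·40) ≡ 32/37. 37⁻¹ ≡ 7 (mod 43), so λ ≡ 32·7 ≡ 9.
  x = λ² - 14 - 14 = 81 - 28 ≡ 10; y = λ·(14 - 10) - 40 ≡ 39. → (10, 39)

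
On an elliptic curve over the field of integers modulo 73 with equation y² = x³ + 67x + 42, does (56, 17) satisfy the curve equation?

y² = 17² ≡ 70; x³ + 67x + 42 = 179410 ≡ 49 (mod 73). 70 ≠ 49.

no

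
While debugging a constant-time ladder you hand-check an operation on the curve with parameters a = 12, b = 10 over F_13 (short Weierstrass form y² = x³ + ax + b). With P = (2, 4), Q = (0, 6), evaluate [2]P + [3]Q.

(10, 8)

First 2P:
Repeated addition: build up to 2P.
2P: tangent at (2, 4): λ = (3·2² + 12)/(2·4) ≡ 11/8. 8⁻¹ ≡ 5 (mod 13), so λ ≡ 11·5 ≡ 3.
  x = λ² - 2 - 2 = 9 - 4 ≡ 5; y = λ·(2 - 5) - 4 ≡ 0. → (5, 0)
2P = (5, 0).
Next 3Q:
Repeated addition: build up to 3Q.
2Q: tangent at (0, 6): λ = (3·0² + 12)/(2·6) ≡ 12/12. 12⁻¹ ≡ 12 (mod 13), so λ ≡ 12·12 ≡ 1.
  x = λ² - 0 - 0 = 1 - 0 ≡ 1; y = λ·(0 - 1) - 6 ≡ 6. → (1, 6)
3Q: (1, 6) + (0, 6). λ = (6 - 6)/(0 - 1) ≡ 0/12 mod 13. 12⁻¹ ≡ 12 (mod 13), so λ ≡ 0.
  x = λ² - 1 - 0 = 0 - 1 ≡ 12; y = λ·(1 - 12) - 6 ≡ 7. → (12, 7)
3Q = (12, 7).
Finally 2P + 3Q:
(5, 0) + (12, 7). λ = (7 - 0)/(12 - 5) ≡ 7/7 mod 13. 7⁻¹ ≡ 2 (mod 13) since 7·2 = 14 ≡ 1, so λ ≡ 1.
  x = λ² - 5 - 12 = 1 - 17 ≡ 10; y = λ·(5 - 10) - 0 ≡ 8. → (10, 8)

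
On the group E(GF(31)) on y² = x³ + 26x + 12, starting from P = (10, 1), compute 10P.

Double-and-add on 10 = (1010)₂. Start with P = (10, 1) for the leading 1-bit.
double: tangent at (10, 1): λ = (3·10² + 26)/(2·1) ≡ 16/2. 2⁻¹ ≡ 16 (mod 31), so λ ≡ 16·16 ≡ 8.
  x = λ² - 10 - 10 = 64 - 20 ≡ 13; y = λ·(10 - 13) - 1 ≡ 6. → (13, 6)
double: tangent at (13, 6): λ = (3·13² + 26)/(2·6) ≡ 6/12. 12⁻¹ ≡ 13 (mod 31) since 12·13 = 156 ≡ 1, so λ ≡ 6·13 ≡ 16.
  x = λ² - 13 - 13 = 256 - 26 ≡ 13; y = λ·(13 - 13) - 6 ≡ 25. → (13, 25)
add P: (13, 25) + (10, 1). λ = (1 - 25)/(10 - 13) ≡ 7/28 mod 31. 28⁻¹ ≡ 10 (mod 31), so λ ≡ 8.
  x = λ² - 13 - 10 = 64 - 23 ≡ 10; y = λ·(13 - 10) - 25 ≡ 30. → (10, 30)
double: tangent at (10, 30): λ = (3·10² + 26)/(2·30) ≡ 16/29. 29⁻¹ ≡ 15 (mod 31) since 29·15 = 435 ≡ 1, so λ ≡ 16·15 ≡ 23.
  x = λ² - 10 - 10 = 529 - 20 ≡ 13; y = λ·(10 - 13) - 30 ≡ 25. → (13, 25)

(13, 25)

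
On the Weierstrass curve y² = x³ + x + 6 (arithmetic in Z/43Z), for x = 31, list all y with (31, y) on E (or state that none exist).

none

x³ + 1x + 6 = 29828 ≡ 29 (mod 43).
29 is a non-residue mod 43; no y exists.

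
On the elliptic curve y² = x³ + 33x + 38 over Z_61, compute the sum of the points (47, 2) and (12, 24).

(47, 2) + (12, 24). λ = (24 - 2)/(12 - 47) ≡ 22/26 mod 61. 26⁻¹ ≡ 54 (mod 61) since 26·54 = 1404 ≡ 1, so λ ≡ 29.
  x = λ² - 47 - 12 = 841 - 59 ≡ 50; y = λ·(47 - 50) - 2 ≡ 33. → (50, 33)

(50, 33)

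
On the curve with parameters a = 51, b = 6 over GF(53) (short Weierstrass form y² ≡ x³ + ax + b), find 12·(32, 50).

Write G = (32, 50).
Double-and-add on 12 = (1100)₂. Start with G = (32, 50) for the leading 1-bit.
double: tangent at (32, 50): λ = (3·32² + 51)/(2·50) ≡ 49/47. 47⁻¹ ≡ 44 (mod 53) since 47·44 = 2068 ≡ 1, so λ ≡ 49·44 ≡ 36.
  x = λ² - 32 - 32 = 1296 - 64 ≡ 13; y = λ·(32 - 13) - 50 ≡ 51. → (13, 51)
add G: (13, 51) + (32, 50). λ = (50 - 51)/(32 - 13) ≡ 52/19 mod 53. 19⁻¹ ≡ 14 (mod 53) since 19·14 = 266 ≡ 1, so λ ≡ 39.
  x = λ² - 13 - 32 = 1521 - 45 ≡ 45; y = λ·(13 - 45) - 51 ≡ 26. → (45, 26)
double: tangent at (45, 26): λ = (3·45² + 51)/(2·26) ≡ 31/52. 52⁻¹ ≡ 52 (mod 53), so λ ≡ 31·52 ≡ 22.
  x = λ² - 45 - 45 = 484 - 90 ≡ 23; y = λ·(45 - 23) - 26 ≡ 34. → (23, 34)
double: tangent at (23, 34): λ = (3·23² + 51)/(2·34) ≡ 48/15. 15⁻¹ ≡ 46 (mod 53), so λ ≡ 48·46 ≡ 35.
  x = λ² - 23 - 23 = 1225 - 46 ≡ 13; y = λ·(23 - 13) - 34 ≡ 51. → (13, 51)

(13, 51)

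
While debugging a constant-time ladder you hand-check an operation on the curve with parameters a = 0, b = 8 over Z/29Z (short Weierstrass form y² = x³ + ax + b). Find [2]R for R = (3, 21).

(28, 23)

tangent at (3, 21): λ = (3·3² + 0)/(2·21) ≡ 27/13. 13⁻¹ ≡ 9 (mod 29), so λ ≡ 27·9 ≡ 11.
  x = λ² - 3 - 3 = 121 - 6 ≡ 28; y = λ·(3 - 28) - 21 ≡ 23. → (28, 23)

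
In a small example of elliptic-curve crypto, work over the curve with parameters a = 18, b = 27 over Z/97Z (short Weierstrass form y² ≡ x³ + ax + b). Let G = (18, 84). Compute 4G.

Double-and-add on 4 = (100)₂. Start with G = (18, 84) for the leading 1-bit.
double: tangent at (18, 84): λ = (3·18² + 18)/(2·84) ≡ 20/71. 71⁻¹ ≡ 41 (mod 97) since 71·41 = 2911 ≡ 1, so λ ≡ 20·41 ≡ 44.
  x = λ² - 18 - 18 = 1936 - 36 ≡ 57; y = λ·(18 - 57) - 84 ≡ 43. → (57, 43)
double: tangent at (57, 43): λ = (3·57² + 18)/(2·43) ≡ 65/86. 86⁻¹ ≡ 44 (mod 97) since 86·44 = 3784 ≡ 1, so λ ≡ 65·44 ≡ 47.
  x = λ² - 57 - 57 = 2209 - 114 ≡ 58; y = λ·(57 - 58) - 43 ≡ 7. → (58, 7)

(58, 7)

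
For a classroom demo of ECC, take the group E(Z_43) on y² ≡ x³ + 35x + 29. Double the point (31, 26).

(34, 19)

tangent at (31, 26): λ = (3·31² + 35)/(2·26) ≡ 37/9. 9⁻¹ ≡ 24 (mod 43), so λ ≡ 37·24 ≡ 28.
  x = λ² - 31 - 31 = 784 - 62 ≡ 34; y = λ·(31 - 34) - 26 ≡ 19. → (34, 19)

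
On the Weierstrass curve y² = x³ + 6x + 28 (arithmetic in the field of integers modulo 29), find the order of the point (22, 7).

2P: tangent at (22, 7): λ = (3·22² + 6)/(2·7) ≡ 8/14. 14⁻¹ ≡ 27 (mod 29), so λ ≡ 8·27 ≡ 13.
  x = λ² - 22 - 22 = 169 - 44 ≡ 9; y = λ·(22 - 9) - 7 ≡ 17. → (9, 17)
3P: (9, 17) + (22, 7). λ = (7 - 17)/(22 - 9) ≡ 19/13 mod 29. 13⁻¹ ≡ 9 (mod 29) since 13·9 = 117 ≡ 1, so λ ≡ 26.
  x = λ² - 9 - 22 = 676 - 31 ≡ 7; y = λ·(9 - 7) - 17 ≡ 6. → (7, 6)
4P: (7, 6) + (22, 7). λ = (7 - 6)/(22 - 7) ≡ 1/15 mod 29. 15⁻¹ ≡ 2 (mod 29) since 15·2 = 30 ≡ 1, so λ ≡ 2.
  x = λ² - 7 - 22 = 4 - 29 ≡ 4; y = λ·(7 - 4) - 6 ≡ 0. → (4, 0)
5P: (4, 0) + (22, 7). λ = (7 - 0)/(22 - 4) ≡ 7/18 mod 29. 18⁻¹ ≡ 21 (mod 29) since 18·21 = 378 ≡ 1, so λ ≡ 2.
  x = λ² - 4 - 22 = 4 - 26 ≡ 7; y = λ·(4 - 7) - 0 ≡ 23. → (7, 23)
6P: (7, 23) + (22, 7). λ = (7 - 23)/(22 - 7) ≡ 13/15 mod 29. 15⁻¹ ≡ 2 (mod 29), so λ ≡ 26.
  x = λ² - 7 - 22 = 676 - 29 ≡ 9; y = λ·(7 - 9) - 23 ≡ 12. → (9, 12)
7P: (9, 12) + (22, 7). λ = (7 - 12)/(22 - 9) ≡ 24/13 mod 29. 13⁻¹ ≡ 9 (mod 29) since 13·9 = 117 ≡ 1, so λ ≡ 13.
  x = λ² - 9 - 22 = 169 - 31 ≡ 22; y = λ·(9 - 22) - 12 ≡ 22. → (22, 22)
8P: (22, 22) + (22, 7): same x and y₁ ≡ -y₂, so the sum is O.
8P = O, so the order is 8.

8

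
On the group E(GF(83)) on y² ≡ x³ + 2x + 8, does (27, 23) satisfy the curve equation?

no

y² = 23² ≡ 31; x³ + 2x + 8 = 19745 ≡ 74 (mod 83). 31 ≠ 74.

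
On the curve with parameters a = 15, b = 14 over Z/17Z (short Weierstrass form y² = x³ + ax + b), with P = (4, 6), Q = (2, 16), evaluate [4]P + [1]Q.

(3, 16)

First 4P:
Double-and-add on 4 = (100)₂. Start with P = (4, 6) for the leading 1-bit.
double: tangent at (4, 6): λ = (3·4² + 15)/(2·6) ≡ 12/12. 12⁻¹ ≡ 10 (mod 17) since 12·10 = 120 ≡ 1, so λ ≡ 12·10 ≡ 1.
  x = λ² - 4 - 4 = 1 - 8 ≡ 10; y = λ·(4 - 10) - 6 ≡ 5. → (10, 5)
double: tangent at (10, 5): λ = (3·10² + 15)/(2·5) ≡ 9/10. 10⁻¹ ≡ 12 (mod 17) since 10·12 = 120 ≡ 1, so λ ≡ 9·12 ≡ 6.
  x = λ² - 10 - 10 = 36 - 20 ≡ 16; y = λ·(10 - 16) - 5 ≡ 10. → (16, 10)
4P = (16, 10).
Finally 4P + Q:
(16, 10) + (2, 16). λ = (16 - 10)/(2 - 16) ≡ 6/3 mod 17. 3⁻¹ ≡ 6 (mod 17), so λ ≡ 2.
  x = λ² - 16 - 2 = 4 - 18 ≡ 3; y = λ·(16 - 3) - 10 ≡ 16. → (3, 16)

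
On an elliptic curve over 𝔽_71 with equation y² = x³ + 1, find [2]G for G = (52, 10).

tangent at (52, 10): λ = (3·52² + 0)/(2·10) ≡ 18/20. 20⁻¹ ≡ 32 (mod 71), so λ ≡ 18·32 ≡ 8.
  x = λ² - 52 - 52 = 64 - 104 ≡ 31; y = λ·(52 - 31) - 10 ≡ 16. → (31, 16)

(31, 16)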